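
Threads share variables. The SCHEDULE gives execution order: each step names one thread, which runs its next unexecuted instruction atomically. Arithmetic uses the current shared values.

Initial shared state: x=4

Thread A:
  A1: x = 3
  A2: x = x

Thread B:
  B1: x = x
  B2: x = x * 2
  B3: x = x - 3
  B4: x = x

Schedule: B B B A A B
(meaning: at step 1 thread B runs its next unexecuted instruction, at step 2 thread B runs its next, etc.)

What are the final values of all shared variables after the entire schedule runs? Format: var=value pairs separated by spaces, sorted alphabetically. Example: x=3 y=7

Answer: x=3

Derivation:
Step 1: thread B executes B1 (x = x). Shared: x=4. PCs: A@0 B@1
Step 2: thread B executes B2 (x = x * 2). Shared: x=8. PCs: A@0 B@2
Step 3: thread B executes B3 (x = x - 3). Shared: x=5. PCs: A@0 B@3
Step 4: thread A executes A1 (x = 3). Shared: x=3. PCs: A@1 B@3
Step 5: thread A executes A2 (x = x). Shared: x=3. PCs: A@2 B@3
Step 6: thread B executes B4 (x = x). Shared: x=3. PCs: A@2 B@4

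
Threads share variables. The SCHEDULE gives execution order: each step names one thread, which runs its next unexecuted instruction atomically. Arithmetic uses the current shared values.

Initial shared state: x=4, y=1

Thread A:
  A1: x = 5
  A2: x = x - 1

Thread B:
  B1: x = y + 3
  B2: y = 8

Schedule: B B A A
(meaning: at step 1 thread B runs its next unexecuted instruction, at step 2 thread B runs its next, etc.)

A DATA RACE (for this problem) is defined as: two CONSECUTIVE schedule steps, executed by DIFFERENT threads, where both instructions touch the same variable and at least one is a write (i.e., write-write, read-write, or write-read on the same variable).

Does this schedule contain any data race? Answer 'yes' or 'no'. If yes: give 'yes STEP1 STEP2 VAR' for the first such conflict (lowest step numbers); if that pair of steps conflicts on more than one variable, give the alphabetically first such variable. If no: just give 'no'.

Steps 1,2: same thread (B). No race.
Steps 2,3: B(r=-,w=y) vs A(r=-,w=x). No conflict.
Steps 3,4: same thread (A). No race.

Answer: no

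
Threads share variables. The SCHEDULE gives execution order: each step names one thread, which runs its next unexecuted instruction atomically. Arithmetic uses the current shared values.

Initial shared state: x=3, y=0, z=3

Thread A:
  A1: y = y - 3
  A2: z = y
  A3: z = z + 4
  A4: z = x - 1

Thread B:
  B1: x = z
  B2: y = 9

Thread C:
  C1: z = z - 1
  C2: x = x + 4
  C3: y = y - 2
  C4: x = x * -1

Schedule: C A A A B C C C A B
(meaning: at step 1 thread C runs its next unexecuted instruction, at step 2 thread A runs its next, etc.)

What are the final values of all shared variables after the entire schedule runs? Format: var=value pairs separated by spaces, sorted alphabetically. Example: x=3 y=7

Answer: x=-5 y=9 z=-6

Derivation:
Step 1: thread C executes C1 (z = z - 1). Shared: x=3 y=0 z=2. PCs: A@0 B@0 C@1
Step 2: thread A executes A1 (y = y - 3). Shared: x=3 y=-3 z=2. PCs: A@1 B@0 C@1
Step 3: thread A executes A2 (z = y). Shared: x=3 y=-3 z=-3. PCs: A@2 B@0 C@1
Step 4: thread A executes A3 (z = z + 4). Shared: x=3 y=-3 z=1. PCs: A@3 B@0 C@1
Step 5: thread B executes B1 (x = z). Shared: x=1 y=-3 z=1. PCs: A@3 B@1 C@1
Step 6: thread C executes C2 (x = x + 4). Shared: x=5 y=-3 z=1. PCs: A@3 B@1 C@2
Step 7: thread C executes C3 (y = y - 2). Shared: x=5 y=-5 z=1. PCs: A@3 B@1 C@3
Step 8: thread C executes C4 (x = x * -1). Shared: x=-5 y=-5 z=1. PCs: A@3 B@1 C@4
Step 9: thread A executes A4 (z = x - 1). Shared: x=-5 y=-5 z=-6. PCs: A@4 B@1 C@4
Step 10: thread B executes B2 (y = 9). Shared: x=-5 y=9 z=-6. PCs: A@4 B@2 C@4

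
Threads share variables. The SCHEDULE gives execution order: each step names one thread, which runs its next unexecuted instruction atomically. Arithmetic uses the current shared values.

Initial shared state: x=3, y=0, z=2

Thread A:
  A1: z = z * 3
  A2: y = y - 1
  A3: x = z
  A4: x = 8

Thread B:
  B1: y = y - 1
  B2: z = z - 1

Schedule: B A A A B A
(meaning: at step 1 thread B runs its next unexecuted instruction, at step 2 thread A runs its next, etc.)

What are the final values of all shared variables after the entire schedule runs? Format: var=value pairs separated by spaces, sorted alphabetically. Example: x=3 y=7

Answer: x=8 y=-2 z=5

Derivation:
Step 1: thread B executes B1 (y = y - 1). Shared: x=3 y=-1 z=2. PCs: A@0 B@1
Step 2: thread A executes A1 (z = z * 3). Shared: x=3 y=-1 z=6. PCs: A@1 B@1
Step 3: thread A executes A2 (y = y - 1). Shared: x=3 y=-2 z=6. PCs: A@2 B@1
Step 4: thread A executes A3 (x = z). Shared: x=6 y=-2 z=6. PCs: A@3 B@1
Step 5: thread B executes B2 (z = z - 1). Shared: x=6 y=-2 z=5. PCs: A@3 B@2
Step 6: thread A executes A4 (x = 8). Shared: x=8 y=-2 z=5. PCs: A@4 B@2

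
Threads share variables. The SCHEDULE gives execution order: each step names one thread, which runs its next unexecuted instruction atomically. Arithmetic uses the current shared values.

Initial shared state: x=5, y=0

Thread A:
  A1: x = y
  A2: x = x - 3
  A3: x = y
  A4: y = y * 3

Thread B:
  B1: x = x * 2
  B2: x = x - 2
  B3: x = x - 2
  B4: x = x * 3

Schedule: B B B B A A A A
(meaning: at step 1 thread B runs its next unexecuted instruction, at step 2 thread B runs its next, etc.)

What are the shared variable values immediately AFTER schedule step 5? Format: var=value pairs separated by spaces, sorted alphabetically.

Answer: x=0 y=0

Derivation:
Step 1: thread B executes B1 (x = x * 2). Shared: x=10 y=0. PCs: A@0 B@1
Step 2: thread B executes B2 (x = x - 2). Shared: x=8 y=0. PCs: A@0 B@2
Step 3: thread B executes B3 (x = x - 2). Shared: x=6 y=0. PCs: A@0 B@3
Step 4: thread B executes B4 (x = x * 3). Shared: x=18 y=0. PCs: A@0 B@4
Step 5: thread A executes A1 (x = y). Shared: x=0 y=0. PCs: A@1 B@4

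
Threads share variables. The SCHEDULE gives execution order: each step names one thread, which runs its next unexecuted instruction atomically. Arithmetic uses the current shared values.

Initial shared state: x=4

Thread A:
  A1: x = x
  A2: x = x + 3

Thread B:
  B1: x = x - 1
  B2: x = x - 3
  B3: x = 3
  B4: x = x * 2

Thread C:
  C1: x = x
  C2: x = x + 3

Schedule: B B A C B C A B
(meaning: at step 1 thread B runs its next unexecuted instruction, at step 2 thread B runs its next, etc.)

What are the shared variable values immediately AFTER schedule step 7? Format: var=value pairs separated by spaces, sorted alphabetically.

Answer: x=9

Derivation:
Step 1: thread B executes B1 (x = x - 1). Shared: x=3. PCs: A@0 B@1 C@0
Step 2: thread B executes B2 (x = x - 3). Shared: x=0. PCs: A@0 B@2 C@0
Step 3: thread A executes A1 (x = x). Shared: x=0. PCs: A@1 B@2 C@0
Step 4: thread C executes C1 (x = x). Shared: x=0. PCs: A@1 B@2 C@1
Step 5: thread B executes B3 (x = 3). Shared: x=3. PCs: A@1 B@3 C@1
Step 6: thread C executes C2 (x = x + 3). Shared: x=6. PCs: A@1 B@3 C@2
Step 7: thread A executes A2 (x = x + 3). Shared: x=9. PCs: A@2 B@3 C@2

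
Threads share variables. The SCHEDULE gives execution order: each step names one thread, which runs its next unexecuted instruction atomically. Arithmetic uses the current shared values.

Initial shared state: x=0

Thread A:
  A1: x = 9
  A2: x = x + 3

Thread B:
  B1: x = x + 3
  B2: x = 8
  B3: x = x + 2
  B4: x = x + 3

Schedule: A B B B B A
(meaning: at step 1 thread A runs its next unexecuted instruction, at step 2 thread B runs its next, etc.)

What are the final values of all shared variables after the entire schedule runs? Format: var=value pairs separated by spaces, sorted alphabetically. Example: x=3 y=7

Answer: x=16

Derivation:
Step 1: thread A executes A1 (x = 9). Shared: x=9. PCs: A@1 B@0
Step 2: thread B executes B1 (x = x + 3). Shared: x=12. PCs: A@1 B@1
Step 3: thread B executes B2 (x = 8). Shared: x=8. PCs: A@1 B@2
Step 4: thread B executes B3 (x = x + 2). Shared: x=10. PCs: A@1 B@3
Step 5: thread B executes B4 (x = x + 3). Shared: x=13. PCs: A@1 B@4
Step 6: thread A executes A2 (x = x + 3). Shared: x=16. PCs: A@2 B@4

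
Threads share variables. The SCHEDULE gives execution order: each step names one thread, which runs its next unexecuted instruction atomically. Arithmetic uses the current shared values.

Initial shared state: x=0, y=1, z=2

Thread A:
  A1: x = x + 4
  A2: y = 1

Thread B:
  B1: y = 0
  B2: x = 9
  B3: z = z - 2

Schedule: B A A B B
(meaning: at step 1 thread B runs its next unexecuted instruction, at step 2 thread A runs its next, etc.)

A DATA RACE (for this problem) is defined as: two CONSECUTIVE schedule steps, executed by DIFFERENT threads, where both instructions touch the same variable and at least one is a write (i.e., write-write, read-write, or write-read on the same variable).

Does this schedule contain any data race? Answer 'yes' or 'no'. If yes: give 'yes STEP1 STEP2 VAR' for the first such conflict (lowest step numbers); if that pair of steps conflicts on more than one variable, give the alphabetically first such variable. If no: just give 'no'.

Answer: no

Derivation:
Steps 1,2: B(r=-,w=y) vs A(r=x,w=x). No conflict.
Steps 2,3: same thread (A). No race.
Steps 3,4: A(r=-,w=y) vs B(r=-,w=x). No conflict.
Steps 4,5: same thread (B). No race.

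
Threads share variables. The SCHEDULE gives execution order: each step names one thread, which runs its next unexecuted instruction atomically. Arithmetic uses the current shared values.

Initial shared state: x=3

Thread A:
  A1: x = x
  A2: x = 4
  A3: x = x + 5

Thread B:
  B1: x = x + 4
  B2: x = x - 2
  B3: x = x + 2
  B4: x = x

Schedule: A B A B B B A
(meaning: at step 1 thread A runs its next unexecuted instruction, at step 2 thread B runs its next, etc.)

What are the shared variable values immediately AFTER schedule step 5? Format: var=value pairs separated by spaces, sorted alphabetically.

Answer: x=4

Derivation:
Step 1: thread A executes A1 (x = x). Shared: x=3. PCs: A@1 B@0
Step 2: thread B executes B1 (x = x + 4). Shared: x=7. PCs: A@1 B@1
Step 3: thread A executes A2 (x = 4). Shared: x=4. PCs: A@2 B@1
Step 4: thread B executes B2 (x = x - 2). Shared: x=2. PCs: A@2 B@2
Step 5: thread B executes B3 (x = x + 2). Shared: x=4. PCs: A@2 B@3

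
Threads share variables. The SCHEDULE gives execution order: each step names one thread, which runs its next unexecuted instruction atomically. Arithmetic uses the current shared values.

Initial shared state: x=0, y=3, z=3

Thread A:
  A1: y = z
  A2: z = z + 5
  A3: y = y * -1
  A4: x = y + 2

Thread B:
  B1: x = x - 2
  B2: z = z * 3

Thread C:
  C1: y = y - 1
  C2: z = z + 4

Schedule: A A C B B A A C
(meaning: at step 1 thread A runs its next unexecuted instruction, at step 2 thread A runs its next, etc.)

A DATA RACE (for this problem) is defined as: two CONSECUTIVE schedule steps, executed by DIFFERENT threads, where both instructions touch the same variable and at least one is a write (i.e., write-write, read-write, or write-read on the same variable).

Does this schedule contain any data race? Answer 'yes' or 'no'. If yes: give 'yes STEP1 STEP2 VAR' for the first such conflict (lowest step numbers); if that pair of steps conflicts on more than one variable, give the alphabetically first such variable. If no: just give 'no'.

Answer: no

Derivation:
Steps 1,2: same thread (A). No race.
Steps 2,3: A(r=z,w=z) vs C(r=y,w=y). No conflict.
Steps 3,4: C(r=y,w=y) vs B(r=x,w=x). No conflict.
Steps 4,5: same thread (B). No race.
Steps 5,6: B(r=z,w=z) vs A(r=y,w=y). No conflict.
Steps 6,7: same thread (A). No race.
Steps 7,8: A(r=y,w=x) vs C(r=z,w=z). No conflict.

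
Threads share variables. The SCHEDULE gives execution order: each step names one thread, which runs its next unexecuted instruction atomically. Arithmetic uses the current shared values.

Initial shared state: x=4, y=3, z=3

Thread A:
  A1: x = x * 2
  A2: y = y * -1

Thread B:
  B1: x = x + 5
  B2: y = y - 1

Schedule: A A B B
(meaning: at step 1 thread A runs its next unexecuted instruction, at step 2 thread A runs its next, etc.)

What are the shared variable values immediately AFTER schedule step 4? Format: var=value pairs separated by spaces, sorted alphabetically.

Answer: x=13 y=-4 z=3

Derivation:
Step 1: thread A executes A1 (x = x * 2). Shared: x=8 y=3 z=3. PCs: A@1 B@0
Step 2: thread A executes A2 (y = y * -1). Shared: x=8 y=-3 z=3. PCs: A@2 B@0
Step 3: thread B executes B1 (x = x + 5). Shared: x=13 y=-3 z=3. PCs: A@2 B@1
Step 4: thread B executes B2 (y = y - 1). Shared: x=13 y=-4 z=3. PCs: A@2 B@2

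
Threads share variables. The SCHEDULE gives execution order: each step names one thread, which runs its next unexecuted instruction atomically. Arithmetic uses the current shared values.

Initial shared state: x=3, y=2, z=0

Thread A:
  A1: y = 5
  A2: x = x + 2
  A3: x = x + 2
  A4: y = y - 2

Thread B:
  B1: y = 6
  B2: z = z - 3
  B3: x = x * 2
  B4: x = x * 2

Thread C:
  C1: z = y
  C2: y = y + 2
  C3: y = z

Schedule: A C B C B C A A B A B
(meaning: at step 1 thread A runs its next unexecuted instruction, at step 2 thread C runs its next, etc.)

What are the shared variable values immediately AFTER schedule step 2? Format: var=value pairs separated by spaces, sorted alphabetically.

Step 1: thread A executes A1 (y = 5). Shared: x=3 y=5 z=0. PCs: A@1 B@0 C@0
Step 2: thread C executes C1 (z = y). Shared: x=3 y=5 z=5. PCs: A@1 B@0 C@1

Answer: x=3 y=5 z=5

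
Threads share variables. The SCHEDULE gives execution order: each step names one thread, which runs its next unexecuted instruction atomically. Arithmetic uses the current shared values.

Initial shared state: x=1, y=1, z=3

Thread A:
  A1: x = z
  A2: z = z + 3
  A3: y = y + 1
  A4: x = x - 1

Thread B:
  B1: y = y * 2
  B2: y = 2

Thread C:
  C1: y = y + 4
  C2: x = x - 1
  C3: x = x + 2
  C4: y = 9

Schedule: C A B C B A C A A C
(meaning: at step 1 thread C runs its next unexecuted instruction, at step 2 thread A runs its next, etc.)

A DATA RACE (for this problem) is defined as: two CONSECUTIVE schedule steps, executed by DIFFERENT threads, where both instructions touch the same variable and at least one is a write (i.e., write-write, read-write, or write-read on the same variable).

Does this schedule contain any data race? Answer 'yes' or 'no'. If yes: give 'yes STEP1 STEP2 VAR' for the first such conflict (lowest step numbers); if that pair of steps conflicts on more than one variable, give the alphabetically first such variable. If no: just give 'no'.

Answer: no

Derivation:
Steps 1,2: C(r=y,w=y) vs A(r=z,w=x). No conflict.
Steps 2,3: A(r=z,w=x) vs B(r=y,w=y). No conflict.
Steps 3,4: B(r=y,w=y) vs C(r=x,w=x). No conflict.
Steps 4,5: C(r=x,w=x) vs B(r=-,w=y). No conflict.
Steps 5,6: B(r=-,w=y) vs A(r=z,w=z). No conflict.
Steps 6,7: A(r=z,w=z) vs C(r=x,w=x). No conflict.
Steps 7,8: C(r=x,w=x) vs A(r=y,w=y). No conflict.
Steps 8,9: same thread (A). No race.
Steps 9,10: A(r=x,w=x) vs C(r=-,w=y). No conflict.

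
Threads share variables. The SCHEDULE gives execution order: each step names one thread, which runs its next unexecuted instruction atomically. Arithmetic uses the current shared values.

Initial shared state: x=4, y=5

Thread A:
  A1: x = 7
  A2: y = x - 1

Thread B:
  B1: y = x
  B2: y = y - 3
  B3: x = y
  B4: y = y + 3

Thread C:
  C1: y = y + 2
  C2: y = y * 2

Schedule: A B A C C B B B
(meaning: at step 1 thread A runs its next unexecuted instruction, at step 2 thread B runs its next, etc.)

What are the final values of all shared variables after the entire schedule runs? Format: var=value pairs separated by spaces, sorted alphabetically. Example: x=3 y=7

Answer: x=13 y=16

Derivation:
Step 1: thread A executes A1 (x = 7). Shared: x=7 y=5. PCs: A@1 B@0 C@0
Step 2: thread B executes B1 (y = x). Shared: x=7 y=7. PCs: A@1 B@1 C@0
Step 3: thread A executes A2 (y = x - 1). Shared: x=7 y=6. PCs: A@2 B@1 C@0
Step 4: thread C executes C1 (y = y + 2). Shared: x=7 y=8. PCs: A@2 B@1 C@1
Step 5: thread C executes C2 (y = y * 2). Shared: x=7 y=16. PCs: A@2 B@1 C@2
Step 6: thread B executes B2 (y = y - 3). Shared: x=7 y=13. PCs: A@2 B@2 C@2
Step 7: thread B executes B3 (x = y). Shared: x=13 y=13. PCs: A@2 B@3 C@2
Step 8: thread B executes B4 (y = y + 3). Shared: x=13 y=16. PCs: A@2 B@4 C@2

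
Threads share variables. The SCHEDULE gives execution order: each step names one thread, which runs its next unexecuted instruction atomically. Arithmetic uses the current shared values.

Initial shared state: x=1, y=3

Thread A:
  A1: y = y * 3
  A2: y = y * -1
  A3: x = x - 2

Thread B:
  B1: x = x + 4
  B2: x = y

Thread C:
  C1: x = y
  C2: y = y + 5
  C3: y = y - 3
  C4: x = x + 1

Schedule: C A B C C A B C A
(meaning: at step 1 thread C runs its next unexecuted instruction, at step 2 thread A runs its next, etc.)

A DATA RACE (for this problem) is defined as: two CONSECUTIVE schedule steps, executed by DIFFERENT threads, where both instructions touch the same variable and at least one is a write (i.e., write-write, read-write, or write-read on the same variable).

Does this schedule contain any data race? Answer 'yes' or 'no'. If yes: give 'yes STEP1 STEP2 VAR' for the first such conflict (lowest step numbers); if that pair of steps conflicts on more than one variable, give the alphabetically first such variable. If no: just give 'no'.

Steps 1,2: C(x = y) vs A(y = y * 3). RACE on y (R-W).
Steps 2,3: A(r=y,w=y) vs B(r=x,w=x). No conflict.
Steps 3,4: B(r=x,w=x) vs C(r=y,w=y). No conflict.
Steps 4,5: same thread (C). No race.
Steps 5,6: C(y = y - 3) vs A(y = y * -1). RACE on y (W-W).
Steps 6,7: A(y = y * -1) vs B(x = y). RACE on y (W-R).
Steps 7,8: B(x = y) vs C(x = x + 1). RACE on x (W-W).
Steps 8,9: C(x = x + 1) vs A(x = x - 2). RACE on x (W-W).
First conflict at steps 1,2.

Answer: yes 1 2 y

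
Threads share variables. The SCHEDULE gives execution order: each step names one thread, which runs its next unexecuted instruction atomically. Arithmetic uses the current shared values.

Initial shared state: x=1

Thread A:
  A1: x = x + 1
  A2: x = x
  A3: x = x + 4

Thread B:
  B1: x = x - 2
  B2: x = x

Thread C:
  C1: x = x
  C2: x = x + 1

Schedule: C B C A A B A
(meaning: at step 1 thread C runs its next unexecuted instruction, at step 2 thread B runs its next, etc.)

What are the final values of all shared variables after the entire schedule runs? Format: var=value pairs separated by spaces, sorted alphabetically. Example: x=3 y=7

Step 1: thread C executes C1 (x = x). Shared: x=1. PCs: A@0 B@0 C@1
Step 2: thread B executes B1 (x = x - 2). Shared: x=-1. PCs: A@0 B@1 C@1
Step 3: thread C executes C2 (x = x + 1). Shared: x=0. PCs: A@0 B@1 C@2
Step 4: thread A executes A1 (x = x + 1). Shared: x=1. PCs: A@1 B@1 C@2
Step 5: thread A executes A2 (x = x). Shared: x=1. PCs: A@2 B@1 C@2
Step 6: thread B executes B2 (x = x). Shared: x=1. PCs: A@2 B@2 C@2
Step 7: thread A executes A3 (x = x + 4). Shared: x=5. PCs: A@3 B@2 C@2

Answer: x=5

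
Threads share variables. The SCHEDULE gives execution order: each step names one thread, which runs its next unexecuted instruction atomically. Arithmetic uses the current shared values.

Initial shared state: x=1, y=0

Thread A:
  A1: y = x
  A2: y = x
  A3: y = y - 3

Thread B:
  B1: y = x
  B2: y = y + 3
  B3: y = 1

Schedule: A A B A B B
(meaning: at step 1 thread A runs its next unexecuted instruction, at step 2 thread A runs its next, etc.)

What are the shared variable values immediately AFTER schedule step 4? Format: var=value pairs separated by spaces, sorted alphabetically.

Step 1: thread A executes A1 (y = x). Shared: x=1 y=1. PCs: A@1 B@0
Step 2: thread A executes A2 (y = x). Shared: x=1 y=1. PCs: A@2 B@0
Step 3: thread B executes B1 (y = x). Shared: x=1 y=1. PCs: A@2 B@1
Step 4: thread A executes A3 (y = y - 3). Shared: x=1 y=-2. PCs: A@3 B@1

Answer: x=1 y=-2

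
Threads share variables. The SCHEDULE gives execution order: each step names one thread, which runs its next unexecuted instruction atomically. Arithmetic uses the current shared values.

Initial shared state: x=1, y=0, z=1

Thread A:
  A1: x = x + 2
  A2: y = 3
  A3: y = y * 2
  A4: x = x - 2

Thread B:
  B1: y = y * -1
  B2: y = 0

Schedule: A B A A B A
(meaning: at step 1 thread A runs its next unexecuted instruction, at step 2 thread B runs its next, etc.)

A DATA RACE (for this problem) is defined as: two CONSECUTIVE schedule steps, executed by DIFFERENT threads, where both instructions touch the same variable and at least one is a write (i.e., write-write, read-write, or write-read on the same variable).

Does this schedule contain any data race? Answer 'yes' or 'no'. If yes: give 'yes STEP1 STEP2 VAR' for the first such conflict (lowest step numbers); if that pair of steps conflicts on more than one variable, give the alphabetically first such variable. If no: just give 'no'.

Answer: yes 2 3 y

Derivation:
Steps 1,2: A(r=x,w=x) vs B(r=y,w=y). No conflict.
Steps 2,3: B(y = y * -1) vs A(y = 3). RACE on y (W-W).
Steps 3,4: same thread (A). No race.
Steps 4,5: A(y = y * 2) vs B(y = 0). RACE on y (W-W).
Steps 5,6: B(r=-,w=y) vs A(r=x,w=x). No conflict.
First conflict at steps 2,3.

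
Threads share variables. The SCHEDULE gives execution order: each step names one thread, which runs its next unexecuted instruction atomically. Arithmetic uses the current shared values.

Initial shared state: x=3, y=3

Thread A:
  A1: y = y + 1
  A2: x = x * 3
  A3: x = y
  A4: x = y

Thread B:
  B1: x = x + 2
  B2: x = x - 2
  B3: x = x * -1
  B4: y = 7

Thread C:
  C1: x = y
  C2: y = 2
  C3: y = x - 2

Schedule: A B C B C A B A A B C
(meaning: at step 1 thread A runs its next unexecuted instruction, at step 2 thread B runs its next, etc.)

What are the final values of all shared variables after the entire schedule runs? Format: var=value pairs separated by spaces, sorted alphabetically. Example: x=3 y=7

Answer: x=2 y=0

Derivation:
Step 1: thread A executes A1 (y = y + 1). Shared: x=3 y=4. PCs: A@1 B@0 C@0
Step 2: thread B executes B1 (x = x + 2). Shared: x=5 y=4. PCs: A@1 B@1 C@0
Step 3: thread C executes C1 (x = y). Shared: x=4 y=4. PCs: A@1 B@1 C@1
Step 4: thread B executes B2 (x = x - 2). Shared: x=2 y=4. PCs: A@1 B@2 C@1
Step 5: thread C executes C2 (y = 2). Shared: x=2 y=2. PCs: A@1 B@2 C@2
Step 6: thread A executes A2 (x = x * 3). Shared: x=6 y=2. PCs: A@2 B@2 C@2
Step 7: thread B executes B3 (x = x * -1). Shared: x=-6 y=2. PCs: A@2 B@3 C@2
Step 8: thread A executes A3 (x = y). Shared: x=2 y=2. PCs: A@3 B@3 C@2
Step 9: thread A executes A4 (x = y). Shared: x=2 y=2. PCs: A@4 B@3 C@2
Step 10: thread B executes B4 (y = 7). Shared: x=2 y=7. PCs: A@4 B@4 C@2
Step 11: thread C executes C3 (y = x - 2). Shared: x=2 y=0. PCs: A@4 B@4 C@3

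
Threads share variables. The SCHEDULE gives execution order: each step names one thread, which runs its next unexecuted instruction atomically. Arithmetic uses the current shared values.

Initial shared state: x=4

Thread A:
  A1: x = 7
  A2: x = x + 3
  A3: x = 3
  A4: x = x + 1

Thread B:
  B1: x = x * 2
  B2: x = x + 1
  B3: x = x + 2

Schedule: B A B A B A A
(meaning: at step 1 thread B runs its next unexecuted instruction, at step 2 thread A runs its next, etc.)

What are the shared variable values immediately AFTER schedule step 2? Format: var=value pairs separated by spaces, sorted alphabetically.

Step 1: thread B executes B1 (x = x * 2). Shared: x=8. PCs: A@0 B@1
Step 2: thread A executes A1 (x = 7). Shared: x=7. PCs: A@1 B@1

Answer: x=7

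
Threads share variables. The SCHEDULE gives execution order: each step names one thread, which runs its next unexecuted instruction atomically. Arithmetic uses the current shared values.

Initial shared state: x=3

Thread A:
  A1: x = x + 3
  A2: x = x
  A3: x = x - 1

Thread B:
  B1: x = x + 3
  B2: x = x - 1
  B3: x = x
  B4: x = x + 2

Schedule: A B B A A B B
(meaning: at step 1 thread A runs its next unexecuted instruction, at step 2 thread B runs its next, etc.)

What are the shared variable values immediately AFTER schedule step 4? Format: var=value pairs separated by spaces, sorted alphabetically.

Step 1: thread A executes A1 (x = x + 3). Shared: x=6. PCs: A@1 B@0
Step 2: thread B executes B1 (x = x + 3). Shared: x=9. PCs: A@1 B@1
Step 3: thread B executes B2 (x = x - 1). Shared: x=8. PCs: A@1 B@2
Step 4: thread A executes A2 (x = x). Shared: x=8. PCs: A@2 B@2

Answer: x=8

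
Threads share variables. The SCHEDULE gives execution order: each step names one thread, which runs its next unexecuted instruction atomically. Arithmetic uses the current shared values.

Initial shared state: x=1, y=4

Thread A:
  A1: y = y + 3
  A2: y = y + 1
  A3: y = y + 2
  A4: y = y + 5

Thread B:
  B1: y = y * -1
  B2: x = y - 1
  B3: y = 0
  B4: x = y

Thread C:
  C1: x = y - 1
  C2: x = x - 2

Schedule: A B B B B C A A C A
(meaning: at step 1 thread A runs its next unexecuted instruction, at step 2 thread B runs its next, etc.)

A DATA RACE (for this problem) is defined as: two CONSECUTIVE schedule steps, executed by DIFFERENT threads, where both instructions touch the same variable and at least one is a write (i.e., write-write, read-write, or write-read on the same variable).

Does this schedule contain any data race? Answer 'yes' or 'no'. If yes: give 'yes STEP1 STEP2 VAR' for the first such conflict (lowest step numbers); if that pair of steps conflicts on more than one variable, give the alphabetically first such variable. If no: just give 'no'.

Steps 1,2: A(y = y + 3) vs B(y = y * -1). RACE on y (W-W).
Steps 2,3: same thread (B). No race.
Steps 3,4: same thread (B). No race.
Steps 4,5: same thread (B). No race.
Steps 5,6: B(x = y) vs C(x = y - 1). RACE on x (W-W).
Steps 6,7: C(x = y - 1) vs A(y = y + 1). RACE on y (R-W).
Steps 7,8: same thread (A). No race.
Steps 8,9: A(r=y,w=y) vs C(r=x,w=x). No conflict.
Steps 9,10: C(r=x,w=x) vs A(r=y,w=y). No conflict.
First conflict at steps 1,2.

Answer: yes 1 2 y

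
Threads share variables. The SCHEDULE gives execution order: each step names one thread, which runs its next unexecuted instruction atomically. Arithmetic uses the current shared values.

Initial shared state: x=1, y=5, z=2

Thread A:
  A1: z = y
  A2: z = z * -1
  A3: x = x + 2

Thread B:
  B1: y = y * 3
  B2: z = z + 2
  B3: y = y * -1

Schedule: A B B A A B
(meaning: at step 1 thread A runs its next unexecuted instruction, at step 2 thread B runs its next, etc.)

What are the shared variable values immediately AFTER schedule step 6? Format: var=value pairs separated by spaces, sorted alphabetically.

Step 1: thread A executes A1 (z = y). Shared: x=1 y=5 z=5. PCs: A@1 B@0
Step 2: thread B executes B1 (y = y * 3). Shared: x=1 y=15 z=5. PCs: A@1 B@1
Step 3: thread B executes B2 (z = z + 2). Shared: x=1 y=15 z=7. PCs: A@1 B@2
Step 4: thread A executes A2 (z = z * -1). Shared: x=1 y=15 z=-7. PCs: A@2 B@2
Step 5: thread A executes A3 (x = x + 2). Shared: x=3 y=15 z=-7. PCs: A@3 B@2
Step 6: thread B executes B3 (y = y * -1). Shared: x=3 y=-15 z=-7. PCs: A@3 B@3

Answer: x=3 y=-15 z=-7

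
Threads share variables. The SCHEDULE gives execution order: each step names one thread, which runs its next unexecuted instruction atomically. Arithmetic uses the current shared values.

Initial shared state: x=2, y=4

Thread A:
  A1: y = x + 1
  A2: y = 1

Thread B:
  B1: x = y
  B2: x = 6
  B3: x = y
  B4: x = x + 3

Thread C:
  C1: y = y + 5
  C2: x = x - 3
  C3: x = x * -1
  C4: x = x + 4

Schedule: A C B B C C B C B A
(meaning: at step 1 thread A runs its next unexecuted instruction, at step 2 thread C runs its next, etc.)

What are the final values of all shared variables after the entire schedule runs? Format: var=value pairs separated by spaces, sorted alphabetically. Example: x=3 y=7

Answer: x=15 y=1

Derivation:
Step 1: thread A executes A1 (y = x + 1). Shared: x=2 y=3. PCs: A@1 B@0 C@0
Step 2: thread C executes C1 (y = y + 5). Shared: x=2 y=8. PCs: A@1 B@0 C@1
Step 3: thread B executes B1 (x = y). Shared: x=8 y=8. PCs: A@1 B@1 C@1
Step 4: thread B executes B2 (x = 6). Shared: x=6 y=8. PCs: A@1 B@2 C@1
Step 5: thread C executes C2 (x = x - 3). Shared: x=3 y=8. PCs: A@1 B@2 C@2
Step 6: thread C executes C3 (x = x * -1). Shared: x=-3 y=8. PCs: A@1 B@2 C@3
Step 7: thread B executes B3 (x = y). Shared: x=8 y=8. PCs: A@1 B@3 C@3
Step 8: thread C executes C4 (x = x + 4). Shared: x=12 y=8. PCs: A@1 B@3 C@4
Step 9: thread B executes B4 (x = x + 3). Shared: x=15 y=8. PCs: A@1 B@4 C@4
Step 10: thread A executes A2 (y = 1). Shared: x=15 y=1. PCs: A@2 B@4 C@4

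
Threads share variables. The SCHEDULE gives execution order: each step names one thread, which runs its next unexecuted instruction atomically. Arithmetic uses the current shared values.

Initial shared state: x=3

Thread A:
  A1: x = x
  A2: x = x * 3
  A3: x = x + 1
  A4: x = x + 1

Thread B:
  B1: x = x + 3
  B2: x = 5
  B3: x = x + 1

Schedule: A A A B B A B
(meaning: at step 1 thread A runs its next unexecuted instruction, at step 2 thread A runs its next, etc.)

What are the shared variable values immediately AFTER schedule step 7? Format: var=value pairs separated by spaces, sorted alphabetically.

Answer: x=7

Derivation:
Step 1: thread A executes A1 (x = x). Shared: x=3. PCs: A@1 B@0
Step 2: thread A executes A2 (x = x * 3). Shared: x=9. PCs: A@2 B@0
Step 3: thread A executes A3 (x = x + 1). Shared: x=10. PCs: A@3 B@0
Step 4: thread B executes B1 (x = x + 3). Shared: x=13. PCs: A@3 B@1
Step 5: thread B executes B2 (x = 5). Shared: x=5. PCs: A@3 B@2
Step 6: thread A executes A4 (x = x + 1). Shared: x=6. PCs: A@4 B@2
Step 7: thread B executes B3 (x = x + 1). Shared: x=7. PCs: A@4 B@3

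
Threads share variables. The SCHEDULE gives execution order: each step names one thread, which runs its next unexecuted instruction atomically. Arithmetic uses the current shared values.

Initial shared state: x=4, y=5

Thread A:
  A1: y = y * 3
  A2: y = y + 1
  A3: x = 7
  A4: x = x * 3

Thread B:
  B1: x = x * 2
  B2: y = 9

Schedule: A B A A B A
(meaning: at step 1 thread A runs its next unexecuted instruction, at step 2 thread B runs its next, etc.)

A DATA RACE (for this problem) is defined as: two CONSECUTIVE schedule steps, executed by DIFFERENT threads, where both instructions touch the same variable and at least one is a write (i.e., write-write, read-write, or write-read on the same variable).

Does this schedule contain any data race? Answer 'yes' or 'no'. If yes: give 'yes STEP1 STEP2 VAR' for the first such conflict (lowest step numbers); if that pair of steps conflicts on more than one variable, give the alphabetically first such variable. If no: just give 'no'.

Answer: no

Derivation:
Steps 1,2: A(r=y,w=y) vs B(r=x,w=x). No conflict.
Steps 2,3: B(r=x,w=x) vs A(r=y,w=y). No conflict.
Steps 3,4: same thread (A). No race.
Steps 4,5: A(r=-,w=x) vs B(r=-,w=y). No conflict.
Steps 5,6: B(r=-,w=y) vs A(r=x,w=x). No conflict.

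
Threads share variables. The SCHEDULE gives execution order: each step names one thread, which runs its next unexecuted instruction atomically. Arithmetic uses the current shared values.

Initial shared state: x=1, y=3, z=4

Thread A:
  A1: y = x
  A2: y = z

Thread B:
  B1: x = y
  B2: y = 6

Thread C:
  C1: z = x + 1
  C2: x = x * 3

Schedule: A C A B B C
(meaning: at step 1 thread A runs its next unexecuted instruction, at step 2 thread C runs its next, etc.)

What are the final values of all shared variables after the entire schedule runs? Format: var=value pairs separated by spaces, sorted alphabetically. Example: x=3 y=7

Step 1: thread A executes A1 (y = x). Shared: x=1 y=1 z=4. PCs: A@1 B@0 C@0
Step 2: thread C executes C1 (z = x + 1). Shared: x=1 y=1 z=2. PCs: A@1 B@0 C@1
Step 3: thread A executes A2 (y = z). Shared: x=1 y=2 z=2. PCs: A@2 B@0 C@1
Step 4: thread B executes B1 (x = y). Shared: x=2 y=2 z=2. PCs: A@2 B@1 C@1
Step 5: thread B executes B2 (y = 6). Shared: x=2 y=6 z=2. PCs: A@2 B@2 C@1
Step 6: thread C executes C2 (x = x * 3). Shared: x=6 y=6 z=2. PCs: A@2 B@2 C@2

Answer: x=6 y=6 z=2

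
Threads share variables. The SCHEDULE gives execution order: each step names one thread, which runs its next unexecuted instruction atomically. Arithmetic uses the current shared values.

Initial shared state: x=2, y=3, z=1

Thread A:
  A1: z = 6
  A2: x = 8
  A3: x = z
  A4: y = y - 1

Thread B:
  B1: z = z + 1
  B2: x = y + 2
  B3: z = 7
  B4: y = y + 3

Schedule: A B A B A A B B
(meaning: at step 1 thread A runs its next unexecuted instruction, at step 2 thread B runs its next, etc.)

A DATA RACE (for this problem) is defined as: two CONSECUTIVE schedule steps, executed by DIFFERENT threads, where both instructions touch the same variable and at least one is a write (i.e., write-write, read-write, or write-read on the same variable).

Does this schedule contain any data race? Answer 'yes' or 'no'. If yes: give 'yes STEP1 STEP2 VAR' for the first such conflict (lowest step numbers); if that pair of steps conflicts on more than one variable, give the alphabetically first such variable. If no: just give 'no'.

Steps 1,2: A(z = 6) vs B(z = z + 1). RACE on z (W-W).
Steps 2,3: B(r=z,w=z) vs A(r=-,w=x). No conflict.
Steps 3,4: A(x = 8) vs B(x = y + 2). RACE on x (W-W).
Steps 4,5: B(x = y + 2) vs A(x = z). RACE on x (W-W).
Steps 5,6: same thread (A). No race.
Steps 6,7: A(r=y,w=y) vs B(r=-,w=z). No conflict.
Steps 7,8: same thread (B). No race.
First conflict at steps 1,2.

Answer: yes 1 2 z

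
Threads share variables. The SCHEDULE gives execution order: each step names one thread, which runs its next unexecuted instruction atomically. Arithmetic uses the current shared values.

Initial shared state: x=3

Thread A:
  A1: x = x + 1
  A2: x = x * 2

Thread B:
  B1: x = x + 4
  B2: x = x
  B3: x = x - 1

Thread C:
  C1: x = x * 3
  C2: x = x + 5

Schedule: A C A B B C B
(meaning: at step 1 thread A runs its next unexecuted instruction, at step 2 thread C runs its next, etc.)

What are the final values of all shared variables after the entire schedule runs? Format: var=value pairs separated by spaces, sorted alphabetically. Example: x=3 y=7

Step 1: thread A executes A1 (x = x + 1). Shared: x=4. PCs: A@1 B@0 C@0
Step 2: thread C executes C1 (x = x * 3). Shared: x=12. PCs: A@1 B@0 C@1
Step 3: thread A executes A2 (x = x * 2). Shared: x=24. PCs: A@2 B@0 C@1
Step 4: thread B executes B1 (x = x + 4). Shared: x=28. PCs: A@2 B@1 C@1
Step 5: thread B executes B2 (x = x). Shared: x=28. PCs: A@2 B@2 C@1
Step 6: thread C executes C2 (x = x + 5). Shared: x=33. PCs: A@2 B@2 C@2
Step 7: thread B executes B3 (x = x - 1). Shared: x=32. PCs: A@2 B@3 C@2

Answer: x=32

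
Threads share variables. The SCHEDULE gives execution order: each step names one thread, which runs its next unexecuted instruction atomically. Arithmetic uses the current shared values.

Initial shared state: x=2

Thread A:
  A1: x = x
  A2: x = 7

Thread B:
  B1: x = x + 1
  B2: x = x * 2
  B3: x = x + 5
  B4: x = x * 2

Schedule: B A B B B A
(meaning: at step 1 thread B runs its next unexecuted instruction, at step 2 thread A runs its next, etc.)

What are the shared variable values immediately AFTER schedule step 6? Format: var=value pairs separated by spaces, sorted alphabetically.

Step 1: thread B executes B1 (x = x + 1). Shared: x=3. PCs: A@0 B@1
Step 2: thread A executes A1 (x = x). Shared: x=3. PCs: A@1 B@1
Step 3: thread B executes B2 (x = x * 2). Shared: x=6. PCs: A@1 B@2
Step 4: thread B executes B3 (x = x + 5). Shared: x=11. PCs: A@1 B@3
Step 5: thread B executes B4 (x = x * 2). Shared: x=22. PCs: A@1 B@4
Step 6: thread A executes A2 (x = 7). Shared: x=7. PCs: A@2 B@4

Answer: x=7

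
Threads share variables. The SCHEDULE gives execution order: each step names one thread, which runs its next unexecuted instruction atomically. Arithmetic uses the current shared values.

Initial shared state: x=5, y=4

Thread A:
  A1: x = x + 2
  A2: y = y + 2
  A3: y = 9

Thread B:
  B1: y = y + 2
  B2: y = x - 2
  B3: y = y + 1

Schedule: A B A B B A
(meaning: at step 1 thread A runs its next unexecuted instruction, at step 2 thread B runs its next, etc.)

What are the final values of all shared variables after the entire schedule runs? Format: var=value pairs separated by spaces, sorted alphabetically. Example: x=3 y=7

Step 1: thread A executes A1 (x = x + 2). Shared: x=7 y=4. PCs: A@1 B@0
Step 2: thread B executes B1 (y = y + 2). Shared: x=7 y=6. PCs: A@1 B@1
Step 3: thread A executes A2 (y = y + 2). Shared: x=7 y=8. PCs: A@2 B@1
Step 4: thread B executes B2 (y = x - 2). Shared: x=7 y=5. PCs: A@2 B@2
Step 5: thread B executes B3 (y = y + 1). Shared: x=7 y=6. PCs: A@2 B@3
Step 6: thread A executes A3 (y = 9). Shared: x=7 y=9. PCs: A@3 B@3

Answer: x=7 y=9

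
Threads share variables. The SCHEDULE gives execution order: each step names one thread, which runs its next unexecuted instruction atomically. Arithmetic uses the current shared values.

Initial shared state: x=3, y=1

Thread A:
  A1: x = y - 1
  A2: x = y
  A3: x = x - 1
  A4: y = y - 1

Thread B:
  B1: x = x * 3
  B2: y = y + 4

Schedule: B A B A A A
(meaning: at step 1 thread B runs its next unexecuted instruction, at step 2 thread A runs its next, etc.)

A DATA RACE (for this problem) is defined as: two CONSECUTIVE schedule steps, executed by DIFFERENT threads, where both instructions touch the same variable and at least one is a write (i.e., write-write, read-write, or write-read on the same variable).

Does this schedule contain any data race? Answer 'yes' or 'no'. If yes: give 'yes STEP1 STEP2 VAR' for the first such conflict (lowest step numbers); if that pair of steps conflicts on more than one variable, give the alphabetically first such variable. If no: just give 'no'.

Answer: yes 1 2 x

Derivation:
Steps 1,2: B(x = x * 3) vs A(x = y - 1). RACE on x (W-W).
Steps 2,3: A(x = y - 1) vs B(y = y + 4). RACE on y (R-W).
Steps 3,4: B(y = y + 4) vs A(x = y). RACE on y (W-R).
Steps 4,5: same thread (A). No race.
Steps 5,6: same thread (A). No race.
First conflict at steps 1,2.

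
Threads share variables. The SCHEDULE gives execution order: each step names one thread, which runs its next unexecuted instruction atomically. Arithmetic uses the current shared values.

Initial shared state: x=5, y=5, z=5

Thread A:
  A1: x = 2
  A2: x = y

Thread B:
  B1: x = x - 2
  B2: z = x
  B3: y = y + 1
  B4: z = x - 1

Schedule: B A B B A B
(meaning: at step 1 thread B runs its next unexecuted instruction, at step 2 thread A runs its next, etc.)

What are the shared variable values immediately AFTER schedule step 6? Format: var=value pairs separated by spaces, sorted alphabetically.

Step 1: thread B executes B1 (x = x - 2). Shared: x=3 y=5 z=5. PCs: A@0 B@1
Step 2: thread A executes A1 (x = 2). Shared: x=2 y=5 z=5. PCs: A@1 B@1
Step 3: thread B executes B2 (z = x). Shared: x=2 y=5 z=2. PCs: A@1 B@2
Step 4: thread B executes B3 (y = y + 1). Shared: x=2 y=6 z=2. PCs: A@1 B@3
Step 5: thread A executes A2 (x = y). Shared: x=6 y=6 z=2. PCs: A@2 B@3
Step 6: thread B executes B4 (z = x - 1). Shared: x=6 y=6 z=5. PCs: A@2 B@4

Answer: x=6 y=6 z=5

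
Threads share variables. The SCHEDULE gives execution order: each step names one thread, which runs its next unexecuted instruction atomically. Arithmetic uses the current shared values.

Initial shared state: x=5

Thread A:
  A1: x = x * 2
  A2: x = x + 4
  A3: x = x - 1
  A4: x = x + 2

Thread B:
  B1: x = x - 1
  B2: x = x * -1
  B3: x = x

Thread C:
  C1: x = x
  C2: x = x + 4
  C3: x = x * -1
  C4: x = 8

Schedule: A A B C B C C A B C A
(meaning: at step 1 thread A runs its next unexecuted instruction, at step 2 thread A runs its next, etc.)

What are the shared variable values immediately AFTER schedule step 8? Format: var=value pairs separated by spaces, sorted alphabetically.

Answer: x=8

Derivation:
Step 1: thread A executes A1 (x = x * 2). Shared: x=10. PCs: A@1 B@0 C@0
Step 2: thread A executes A2 (x = x + 4). Shared: x=14. PCs: A@2 B@0 C@0
Step 3: thread B executes B1 (x = x - 1). Shared: x=13. PCs: A@2 B@1 C@0
Step 4: thread C executes C1 (x = x). Shared: x=13. PCs: A@2 B@1 C@1
Step 5: thread B executes B2 (x = x * -1). Shared: x=-13. PCs: A@2 B@2 C@1
Step 6: thread C executes C2 (x = x + 4). Shared: x=-9. PCs: A@2 B@2 C@2
Step 7: thread C executes C3 (x = x * -1). Shared: x=9. PCs: A@2 B@2 C@3
Step 8: thread A executes A3 (x = x - 1). Shared: x=8. PCs: A@3 B@2 C@3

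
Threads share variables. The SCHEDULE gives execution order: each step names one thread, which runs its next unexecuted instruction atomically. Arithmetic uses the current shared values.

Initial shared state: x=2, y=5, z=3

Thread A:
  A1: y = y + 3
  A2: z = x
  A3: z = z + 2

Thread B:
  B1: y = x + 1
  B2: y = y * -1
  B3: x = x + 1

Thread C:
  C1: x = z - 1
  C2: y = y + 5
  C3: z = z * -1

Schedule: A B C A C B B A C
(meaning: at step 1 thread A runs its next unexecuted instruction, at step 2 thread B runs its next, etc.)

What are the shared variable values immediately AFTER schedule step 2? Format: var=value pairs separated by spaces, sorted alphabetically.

Answer: x=2 y=3 z=3

Derivation:
Step 1: thread A executes A1 (y = y + 3). Shared: x=2 y=8 z=3. PCs: A@1 B@0 C@0
Step 2: thread B executes B1 (y = x + 1). Shared: x=2 y=3 z=3. PCs: A@1 B@1 C@0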